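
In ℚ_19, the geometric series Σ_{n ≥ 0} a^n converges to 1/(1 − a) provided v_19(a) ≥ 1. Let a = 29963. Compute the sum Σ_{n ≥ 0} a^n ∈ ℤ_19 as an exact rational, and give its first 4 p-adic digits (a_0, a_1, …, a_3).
Σ a^n = 1/(1 − a) = -1/29962;  first 4 digits = (1, 0, 7, 4)

v_19(a) = 2 ≥ 1, so the series converges in ℤ_19 to 1/(1 − a) = 1/(1 − 29963) = -1/29962. Expand this rational in ℤ_19: compute digits iteratively via d_i = x_i mod 19, x_{i+1} = (x_i − d_i)/19. The first 4 digits are (1, 0, 7, 4).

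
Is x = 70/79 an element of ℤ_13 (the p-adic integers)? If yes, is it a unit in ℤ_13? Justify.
x ∈ ℤ_13^× (unit); v_13(x) = 0

ℤ_13 = {x ∈ ℚ_13 : v_13(x) ≥ 0} and ℤ_13^× = {x ∈ ℤ_13 : v_13(x) = 0}. Here v_13(70/79) = v_13(num) − v_13(den) = 0; compare against these criteria.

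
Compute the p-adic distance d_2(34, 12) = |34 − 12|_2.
d_2(34, 12) = 1/2

Step 1 — x − y = 34 − 12 = 22. Step 2 — v_2(22) = 1 (factor: 22 = (2^1 · 11); the sign does not affect v_p). Step 3 — |x − y|_2 = 2^{-1} = 1/2.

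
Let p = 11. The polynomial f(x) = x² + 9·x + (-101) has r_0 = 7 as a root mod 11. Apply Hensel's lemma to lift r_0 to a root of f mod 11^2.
r_1 = 117 (mod 121)

Hensel: r_{i+1} = r_i − f(r_i)·(f′(r_i))^{-1} mod 11^{i+2}, f′(x) = 2x + 9. Iterate:
  r_0 = 7 (mod 11)
  r_1 = 117 (mod 121)
Final: r = 117 satisfies f(r) ≡ 0 mod 11^2.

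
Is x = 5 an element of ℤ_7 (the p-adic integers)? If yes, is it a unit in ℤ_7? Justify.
x ∈ ℤ_7^× (unit); v_7(x) = 0

ℤ_7 = {x ∈ ℚ_7 : v_7(x) ≥ 0} and ℤ_7^× = {x ∈ ℤ_7 : v_7(x) = 0}. Here v_7(5) = v_7(num) − v_7(den) = 0; compare against these criteria.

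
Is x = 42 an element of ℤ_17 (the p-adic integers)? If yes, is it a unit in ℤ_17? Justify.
x ∈ ℤ_17^× (unit); v_17(x) = 0

ℤ_17 = {x ∈ ℚ_17 : v_17(x) ≥ 0} and ℤ_17^× = {x ∈ ℤ_17 : v_17(x) = 0}. Here v_17(42) = v_17(num) − v_17(den) = 0; compare against these criteria.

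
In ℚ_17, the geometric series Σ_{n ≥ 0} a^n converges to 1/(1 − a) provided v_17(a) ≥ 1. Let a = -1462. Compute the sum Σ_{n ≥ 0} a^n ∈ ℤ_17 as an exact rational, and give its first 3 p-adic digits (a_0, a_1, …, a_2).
Σ a^n = 1/(1 − a) = 1/1463;  first 3 digits = (1, 16, 12)

v_17(a) = 1 ≥ 1, so the series converges in ℤ_17 to 1/(1 − a) = 1/(1 − (-1462)) = 1/1463. Expand this rational in ℤ_17: compute digits iteratively via d_i = x_i mod 17, x_{i+1} = (x_i − d_i)/17. The first 3 digits are (1, 16, 12).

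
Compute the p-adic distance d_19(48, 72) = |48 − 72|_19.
d_19(48, 72) = 1

Step 1 — x − y = 48 − 72 = -24. Step 2 — v_19(-24) = 0 (factor: -24 = −(19^0 · 24); the sign does not affect v_p). Step 3 — |x − y|_19 = 19^{0} = 1.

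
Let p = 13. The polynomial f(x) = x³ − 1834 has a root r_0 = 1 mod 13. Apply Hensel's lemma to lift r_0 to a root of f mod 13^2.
r_1 = 105 (mod 169)

Hensel: r_{i+1} = r_i − f(r_i)/f′(r_i) mod 13^{i+2}, where f′(x) = 3x². Iterate:
  r_0 = 1 (mod 13)
  r_1 = 105 (mod 169)
Final: r = 105 with f(r) ≡ 0 mod 13^2.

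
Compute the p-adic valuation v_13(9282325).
v_13(9282325) = 5

v_13(n) is the largest exponent k such that 13^k divides n. Factor out: 9282325 = 13^5 · 25. (Sign doesn't affect v_p.) So v_13(9282325) = 5.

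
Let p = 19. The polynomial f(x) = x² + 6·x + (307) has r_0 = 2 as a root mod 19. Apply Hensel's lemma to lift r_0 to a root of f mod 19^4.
r_3 = 116681 (mod 130321)

Hensel: r_{i+1} = r_i − f(r_i)·(f′(r_i))^{-1} mod 19^{i+2}, f′(x) = 2x + 6. Iterate:
  r_0 = 2 (mod 19)
  r_1 = 78 (mod 361)
  r_2 = 78 (mod 6859)
  r_3 = 116681 (mod 130321)
Final: r = 116681 satisfies f(r) ≡ 0 mod 19^4.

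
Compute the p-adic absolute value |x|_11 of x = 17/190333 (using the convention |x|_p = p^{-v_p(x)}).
|17/190333|_11 = 14641

Step 1 — compute v_11(x) by factoring powers of 11 out of the numerator and denominator: v_11(17/190333) = -4. Step 2 — apply |x|_p = p^{-v_p(x)} = 11^{4} = 14641.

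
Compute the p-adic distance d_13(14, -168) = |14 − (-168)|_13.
d_13(14, -168) = 1/13

Step 1 — x − y = 14 − (-168) = 182. Step 2 — v_13(182) = 1 (factor: 182 = (13^1 · 14); the sign does not affect v_p). Step 3 — |x − y|_13 = 13^{-1} = 1/13.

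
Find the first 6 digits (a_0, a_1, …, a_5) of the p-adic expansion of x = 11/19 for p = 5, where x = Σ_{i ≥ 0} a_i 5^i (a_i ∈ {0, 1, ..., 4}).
(a_0, …, a_5) = (4, 3, 4, 3, 0, 3)

v_5(11/19) = 0 (numerator and denominator both coprime to 5), so x ∈ ℤ_5^×. Compute digits iteratively via a_i = x_i mod 5, x_{i+1} = (x_i − a_i)/5, with x_0 = x:
  x_0 = 11/19;  a_0 = 4;  x_1 = (x_0 − 4)/5 = -13/19
  x_1 = -13/19;  a_1 = 3;  x_2 = (x_1 − 3)/5 = -14/19
  x_2 = -14/19;  a_2 = 4;  x_3 = (x_2 − 4)/5 = -18/19
  x_3 = -18/19;  a_3 = 3;  x_4 = (x_3 − 3)/5 = -15/19
  x_4 = -15/19;  a_4 = 0;  x_5 = (x_4 − 0)/5 = -3/19
  x_5 = -3/19;  a_5 = 3;  x_6 = (x_5 − 3)/5 = -12/19
Digits: (4, 3, 4, 3, 0, 3).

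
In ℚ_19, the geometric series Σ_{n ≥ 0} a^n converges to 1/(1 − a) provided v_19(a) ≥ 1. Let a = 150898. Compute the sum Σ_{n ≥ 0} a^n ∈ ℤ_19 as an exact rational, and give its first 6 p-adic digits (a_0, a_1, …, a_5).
Σ a^n = 1/(1 − a) = -1/150897;  first 6 digits = (1, 0, 0, 3, 1, 0)

v_19(a) = 3 ≥ 1, so the series converges in ℤ_19 to 1/(1 − a) = 1/(1 − 150898) = -1/150897. Expand this rational in ℤ_19: compute digits iteratively via d_i = x_i mod 19, x_{i+1} = (x_i − d_i)/19. The first 6 digits are (1, 0, 0, 3, 1, 0).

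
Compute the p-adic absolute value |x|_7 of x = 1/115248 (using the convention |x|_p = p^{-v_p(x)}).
|1/115248|_7 = 2401

Step 1 — compute v_7(x) by factoring powers of 7 out of the numerator and denominator: v_7(1/115248) = -4. Step 2 — apply |x|_p = p^{-v_p(x)} = 7^{4} = 2401.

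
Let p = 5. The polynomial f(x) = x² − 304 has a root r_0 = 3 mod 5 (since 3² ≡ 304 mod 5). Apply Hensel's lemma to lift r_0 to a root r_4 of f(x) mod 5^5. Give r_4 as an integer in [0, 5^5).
r_4 = 548 (mod 3125)

Hensel's recurrence: r_{i+1} = r_i − f(r_i)·(f′(r_i))^{-1} mod 5^{i+2}, with f′(x) = 2x. Iterate:
  r_0 = 3 (mod 5)
  r_1 = 23 (mod 25)
  r_2 = 48 (mod 125)
  r_3 = 548 (mod 625)
  r_4 = 548 (mod 3125)
Final: r_4 = 548, and one checks f(r_4) ≡ 0 mod 5^5.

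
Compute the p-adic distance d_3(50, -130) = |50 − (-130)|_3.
d_3(50, -130) = 1/9

Step 1 — x − y = 50 − (-130) = 180. Step 2 — v_3(180) = 2 (factor: 180 = (3^2 · 20); the sign does not affect v_p). Step 3 — |x − y|_3 = 3^{-2} = 1/9.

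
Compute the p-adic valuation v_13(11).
v_13(11) = 0

v_13(n) is the largest exponent k such that 13^k divides n. Factor out: 11 = 13^0 · 11. (Sign doesn't affect v_p.) So v_13(11) = 0.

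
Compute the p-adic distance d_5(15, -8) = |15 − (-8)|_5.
d_5(15, -8) = 1

Step 1 — x − y = 15 − (-8) = 23. Step 2 — v_5(23) = 0 (factor: 23 = (5^0 · 23); the sign does not affect v_p). Step 3 — |x − y|_5 = 5^{0} = 1.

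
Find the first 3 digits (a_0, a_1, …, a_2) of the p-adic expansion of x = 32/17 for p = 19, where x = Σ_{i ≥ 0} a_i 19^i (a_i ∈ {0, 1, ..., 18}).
(a_0, …, a_2) = (3, 10, 14)

v_19(32/17) = 0 (numerator and denominator both coprime to 19), so x ∈ ℤ_19^×. Compute digits iteratively via a_i = x_i mod 19, x_{i+1} = (x_i − a_i)/19, with x_0 = x:
  x_0 = 32/17;  a_0 = 3;  x_1 = (x_0 − 3)/19 = -1/17
  x_1 = -1/17;  a_1 = 10;  x_2 = (x_1 − 10)/19 = -9/17
  x_2 = -9/17;  a_2 = 14;  x_3 = (x_2 − 14)/19 = -13/17
Digits: (3, 10, 14).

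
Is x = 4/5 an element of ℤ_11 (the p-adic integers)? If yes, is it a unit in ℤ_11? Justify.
x ∈ ℤ_11^× (unit); v_11(x) = 0

ℤ_11 = {x ∈ ℚ_11 : v_11(x) ≥ 0} and ℤ_11^× = {x ∈ ℤ_11 : v_11(x) = 0}. Here v_11(4/5) = v_11(num) − v_11(den) = 0; compare against these criteria.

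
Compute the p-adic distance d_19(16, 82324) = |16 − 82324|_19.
d_19(16, 82324) = 1/6859

Step 1 — x − y = 16 − 82324 = -82308. Step 2 — v_19(-82308) = 3 (factor: -82308 = −(19^3 · 12); the sign does not affect v_p). Step 3 — |x − y|_19 = 19^{-3} = 1/6859.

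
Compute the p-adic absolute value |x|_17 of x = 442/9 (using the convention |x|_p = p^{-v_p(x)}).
|442/9|_17 = 1/17

Step 1 — compute v_17(x) by factoring powers of 17 out of the numerator and denominator: v_17(442/9) = 1. Step 2 — apply |x|_p = p^{-v_p(x)} = 17^{-1} = 1/17.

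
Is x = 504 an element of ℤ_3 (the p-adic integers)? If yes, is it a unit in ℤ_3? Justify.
x ∈ ℤ_3 but not a unit; v_3(x) = 2 > 0

ℤ_3 = {x ∈ ℚ_3 : v_3(x) ≥ 0} and ℤ_3^× = {x ∈ ℤ_3 : v_3(x) = 0}. Here v_3(504) = v_3(num) − v_3(den) = 2; compare against these criteria.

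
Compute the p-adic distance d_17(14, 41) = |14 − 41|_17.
d_17(14, 41) = 1

Step 1 — x − y = 14 − 41 = -27. Step 2 — v_17(-27) = 0 (factor: -27 = −(17^0 · 27); the sign does not affect v_p). Step 3 — |x − y|_17 = 17^{0} = 1.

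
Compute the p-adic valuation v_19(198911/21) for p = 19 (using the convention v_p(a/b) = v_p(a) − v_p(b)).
v_19(198911/21) = 3

Factor powers of 19 from the numerator and denominator of the reduced fraction: 198911 = 19^3 · 29 and 21 = 19^0 · 21. Apply v_p(a/b) = v_p(a) − v_p(b): v_19(198911/21) = 3 − 0 = 3.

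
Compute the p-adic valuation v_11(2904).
v_11(2904) = 2

v_11(n) is the largest exponent k such that 11^k divides n. Factor out: 2904 = 11^2 · 24. (Sign doesn't affect v_p.) So v_11(2904) = 2.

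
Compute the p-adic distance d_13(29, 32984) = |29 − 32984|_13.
d_13(29, 32984) = 1/2197

Step 1 — x − y = 29 − 32984 = -32955. Step 2 — v_13(-32955) = 3 (factor: -32955 = −(13^3 · 15); the sign does not affect v_p). Step 3 — |x − y|_13 = 13^{-3} = 1/2197.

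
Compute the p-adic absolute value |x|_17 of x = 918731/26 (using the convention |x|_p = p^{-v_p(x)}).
|918731/26|_17 = 1/83521

Step 1 — compute v_17(x) by factoring powers of 17 out of the numerator and denominator: v_17(918731/26) = 4. Step 2 — apply |x|_p = p^{-v_p(x)} = 17^{-4} = 1/83521.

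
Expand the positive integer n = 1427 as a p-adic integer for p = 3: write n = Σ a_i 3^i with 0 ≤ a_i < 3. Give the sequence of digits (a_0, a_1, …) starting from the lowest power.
(a_0, a_1, …) = (2, 1, 2, 1, 2, 2, 1)

Repeated division by 3 gives the digits low-to-high: 1427 = 2 + 1·3^1 + 2·3^2 + 1·3^3 + 2·3^4 + 2·3^5 + 1·3^6. Digit sequence: (2, 1, 2, 1, 2, 2, 1).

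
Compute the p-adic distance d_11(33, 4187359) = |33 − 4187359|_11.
d_11(33, 4187359) = 1/161051

Step 1 — x − y = 33 − 4187359 = -4187326. Step 2 — v_11(-4187326) = 5 (factor: -4187326 = −(11^5 · 26); the sign does not affect v_p). Step 3 — |x − y|_11 = 11^{-5} = 1/161051.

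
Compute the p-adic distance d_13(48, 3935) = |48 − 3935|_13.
d_13(48, 3935) = 1/169

Step 1 — x − y = 48 − 3935 = -3887. Step 2 — v_13(-3887) = 2 (factor: -3887 = −(13^2 · 23); the sign does not affect v_p). Step 3 — |x − y|_13 = 13^{-2} = 1/169.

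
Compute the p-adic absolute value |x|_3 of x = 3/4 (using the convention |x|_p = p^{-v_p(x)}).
|3/4|_3 = 1/3

Step 1 — compute v_3(x) by factoring powers of 3 out of the numerator and denominator: v_3(3/4) = 1. Step 2 — apply |x|_p = p^{-v_p(x)} = 3^{-1} = 1/3.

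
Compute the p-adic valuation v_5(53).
v_5(53) = 0

v_5(n) is the largest exponent k such that 5^k divides n. Factor out: 53 = 5^0 · 53. (Sign doesn't affect v_p.) So v_5(53) = 0.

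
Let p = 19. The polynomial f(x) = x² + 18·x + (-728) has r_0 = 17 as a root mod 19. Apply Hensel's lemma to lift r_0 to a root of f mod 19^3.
r_2 = 5261 (mod 6859)

Hensel: r_{i+1} = r_i − f(r_i)·(f′(r_i))^{-1} mod 19^{i+2}, f′(x) = 2x + 18. Iterate:
  r_0 = 17 (mod 19)
  r_1 = 207 (mod 361)
  r_2 = 5261 (mod 6859)
Final: r = 5261 satisfies f(r) ≡ 0 mod 19^3.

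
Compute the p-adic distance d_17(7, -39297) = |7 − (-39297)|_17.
d_17(7, -39297) = 1/4913

Step 1 — x − y = 7 − (-39297) = 39304. Step 2 — v_17(39304) = 3 (factor: 39304 = (17^3 · 8); the sign does not affect v_p). Step 3 — |x − y|_17 = 17^{-3} = 1/4913.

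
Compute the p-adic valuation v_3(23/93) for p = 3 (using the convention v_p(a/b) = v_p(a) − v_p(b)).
v_3(23/93) = -1

Factor powers of 3 from the numerator and denominator of the reduced fraction: 23 = 3^0 · 23 and 93 = 3^1 · 31. Apply v_p(a/b) = v_p(a) − v_p(b): v_3(23/93) = 0 − 1 = -1.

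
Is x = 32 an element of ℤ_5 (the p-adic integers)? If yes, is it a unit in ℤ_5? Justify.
x ∈ ℤ_5^× (unit); v_5(x) = 0

ℤ_5 = {x ∈ ℚ_5 : v_5(x) ≥ 0} and ℤ_5^× = {x ∈ ℤ_5 : v_5(x) = 0}. Here v_5(32) = v_5(num) − v_5(den) = 0; compare against these criteria.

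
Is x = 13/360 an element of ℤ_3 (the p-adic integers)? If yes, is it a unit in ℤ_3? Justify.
x ∉ ℤ_3 (v_3(x) = -2 < 0)

ℤ_3 = {x ∈ ℚ_3 : v_3(x) ≥ 0} and ℤ_3^× = {x ∈ ℤ_3 : v_3(x) = 0}. Here v_3(13/360) = v_3(num) − v_3(den) = -2; compare against these criteria.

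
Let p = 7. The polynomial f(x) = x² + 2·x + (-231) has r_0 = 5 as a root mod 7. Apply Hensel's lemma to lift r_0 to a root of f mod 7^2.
r_1 = 5 (mod 49)

Hensel: r_{i+1} = r_i − f(r_i)·(f′(r_i))^{-1} mod 7^{i+2}, f′(x) = 2x + 2. Iterate:
  r_0 = 5 (mod 7)
  r_1 = 5 (mod 49)
Final: r = 5 satisfies f(r) ≡ 0 mod 7^2.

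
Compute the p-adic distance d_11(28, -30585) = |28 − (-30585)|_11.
d_11(28, -30585) = 1/1331

Step 1 — x − y = 28 − (-30585) = 30613. Step 2 — v_11(30613) = 3 (factor: 30613 = (11^3 · 23); the sign does not affect v_p). Step 3 — |x − y|_11 = 11^{-3} = 1/1331.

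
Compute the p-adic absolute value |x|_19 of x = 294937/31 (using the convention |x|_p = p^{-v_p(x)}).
|294937/31|_19 = 1/6859

Step 1 — compute v_19(x) by factoring powers of 19 out of the numerator and denominator: v_19(294937/31) = 3. Step 2 — apply |x|_p = p^{-v_p(x)} = 19^{-3} = 1/6859.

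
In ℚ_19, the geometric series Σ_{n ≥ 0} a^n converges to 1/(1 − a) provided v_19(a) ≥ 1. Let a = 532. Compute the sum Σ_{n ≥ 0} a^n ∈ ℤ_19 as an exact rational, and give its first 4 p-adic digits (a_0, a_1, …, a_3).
Σ a^n = 1/(1 − a) = -1/531;  first 4 digits = (1, 9, 6, 10)

v_19(a) = 1 ≥ 1, so the series converges in ℤ_19 to 1/(1 − a) = 1/(1 − 532) = -1/531. Expand this rational in ℤ_19: compute digits iteratively via d_i = x_i mod 19, x_{i+1} = (x_i − d_i)/19. The first 4 digits are (1, 9, 6, 10).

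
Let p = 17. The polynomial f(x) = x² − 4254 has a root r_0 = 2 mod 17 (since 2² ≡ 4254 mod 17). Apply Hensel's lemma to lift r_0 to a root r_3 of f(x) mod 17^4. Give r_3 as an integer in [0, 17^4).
r_3 = 43403 (mod 83521)

Hensel's recurrence: r_{i+1} = r_i − f(r_i)·(f′(r_i))^{-1} mod 17^{i+2}, with f′(x) = 2x. Iterate:
  r_0 = 2 (mod 17)
  r_1 = 53 (mod 289)
  r_2 = 4099 (mod 4913)
  r_3 = 43403 (mod 83521)
Final: r_3 = 43403, and one checks f(r_3) ≡ 0 mod 17^4.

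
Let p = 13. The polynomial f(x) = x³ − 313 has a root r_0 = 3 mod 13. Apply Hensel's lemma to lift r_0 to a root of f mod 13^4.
r_3 = 16851 (mod 28561)

Hensel: r_{i+1} = r_i − f(r_i)/f′(r_i) mod 13^{i+2}, where f′(x) = 3x². Iterate:
  r_0 = 3 (mod 13)
  r_1 = 120 (mod 169)
  r_2 = 1472 (mod 2197)
  r_3 = 16851 (mod 28561)
Final: r = 16851 with f(r) ≡ 0 mod 13^4.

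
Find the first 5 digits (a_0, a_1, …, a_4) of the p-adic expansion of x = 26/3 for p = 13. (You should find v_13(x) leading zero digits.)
(a_0, …, a_4) = (0, 5, 4, 4, 4)

v_13(26/3) = 1, so a_0 = ... = a_0 = 0. Factor out: x = 13^1 · u with u = 2/3 a unit in ℤ_13. Expand u iteratively via a_{v+i} = u_i mod 13, u_{i+1} = (u_i − a_{v+i})/13:
  u_0 = 2/3;  a_1 = 5;  u_1 = (u_0 − 5)/13 = -1/3
  u_1 = -1/3;  a_2 = 4;  u_2 = (u_1 − 4)/13 = -1/3
  u_2 = -1/3;  a_3 = 4;  u_3 = (u_2 − 4)/13 = -1/3
  u_3 = -1/3;  a_4 = 4;  u_4 = (u_3 − 4)/13 = -1/3
Digits: (0, 5, 4, 4, 4).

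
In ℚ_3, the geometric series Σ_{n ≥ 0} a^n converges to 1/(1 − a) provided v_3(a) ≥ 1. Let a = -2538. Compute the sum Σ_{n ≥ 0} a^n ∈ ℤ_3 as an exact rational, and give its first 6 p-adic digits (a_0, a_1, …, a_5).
Σ a^n = 1/(1 − a) = 1/2539;  first 6 digits = (1, 0, 0, 2, 1, 1)

v_3(a) = 3 ≥ 1, so the series converges in ℤ_3 to 1/(1 − a) = 1/(1 − (-2538)) = 1/2539. Expand this rational in ℤ_3: compute digits iteratively via d_i = x_i mod 3, x_{i+1} = (x_i − d_i)/3. The first 6 digits are (1, 0, 0, 2, 1, 1).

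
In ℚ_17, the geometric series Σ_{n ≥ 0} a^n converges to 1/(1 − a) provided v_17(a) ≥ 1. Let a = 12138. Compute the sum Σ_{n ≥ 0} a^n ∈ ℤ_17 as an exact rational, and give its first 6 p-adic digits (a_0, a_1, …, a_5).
Σ a^n = 1/(1 − a) = -1/12137;  first 6 digits = (1, 0, 8, 2, 13, 1)

v_17(a) = 2 ≥ 1, so the series converges in ℤ_17 to 1/(1 − a) = 1/(1 − 12138) = -1/12137. Expand this rational in ℤ_17: compute digits iteratively via d_i = x_i mod 17, x_{i+1} = (x_i − d_i)/17. The first 6 digits are (1, 0, 8, 2, 13, 1).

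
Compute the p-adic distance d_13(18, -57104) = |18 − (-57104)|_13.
d_13(18, -57104) = 1/28561

Step 1 — x − y = 18 − (-57104) = 57122. Step 2 — v_13(57122) = 4 (factor: 57122 = (13^4 · 2); the sign does not affect v_p). Step 3 — |x − y|_13 = 13^{-4} = 1/28561.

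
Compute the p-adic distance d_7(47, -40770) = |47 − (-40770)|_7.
d_7(47, -40770) = 1/2401

Step 1 — x − y = 47 − (-40770) = 40817. Step 2 — v_7(40817) = 4 (factor: 40817 = (7^4 · 17); the sign does not affect v_p). Step 3 — |x − y|_7 = 7^{-4} = 1/2401.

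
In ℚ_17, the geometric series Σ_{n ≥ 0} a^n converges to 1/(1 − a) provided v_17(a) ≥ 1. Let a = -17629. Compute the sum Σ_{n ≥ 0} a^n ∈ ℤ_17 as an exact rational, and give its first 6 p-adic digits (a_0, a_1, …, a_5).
Σ a^n = 1/(1 − a) = 1/17630;  first 6 digits = (1, 0, 7, 13, 14, 14)

v_17(a) = 2 ≥ 1, so the series converges in ℤ_17 to 1/(1 − a) = 1/(1 − (-17629)) = 1/17630. Expand this rational in ℤ_17: compute digits iteratively via d_i = x_i mod 17, x_{i+1} = (x_i − d_i)/17. The first 6 digits are (1, 0, 7, 13, 14, 14).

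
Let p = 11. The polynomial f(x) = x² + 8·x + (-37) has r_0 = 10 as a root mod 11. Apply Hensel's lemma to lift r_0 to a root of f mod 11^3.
r_2 = 934 (mod 1331)

Hensel: r_{i+1} = r_i − f(r_i)·(f′(r_i))^{-1} mod 11^{i+2}, f′(x) = 2x + 8. Iterate:
  r_0 = 10 (mod 11)
  r_1 = 87 (mod 121)
  r_2 = 934 (mod 1331)
Final: r = 934 satisfies f(r) ≡ 0 mod 11^3.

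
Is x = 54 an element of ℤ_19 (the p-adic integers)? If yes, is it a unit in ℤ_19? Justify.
x ∈ ℤ_19^× (unit); v_19(x) = 0

ℤ_19 = {x ∈ ℚ_19 : v_19(x) ≥ 0} and ℤ_19^× = {x ∈ ℤ_19 : v_19(x) = 0}. Here v_19(54) = v_19(num) − v_19(den) = 0; compare against these criteria.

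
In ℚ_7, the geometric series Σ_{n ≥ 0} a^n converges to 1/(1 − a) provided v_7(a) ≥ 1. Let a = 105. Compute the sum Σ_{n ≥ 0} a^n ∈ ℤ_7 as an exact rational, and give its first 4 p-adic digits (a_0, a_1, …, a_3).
Σ a^n = 1/(1 − a) = -1/104;  first 4 digits = (1, 1, 3, 5)

v_7(a) = 1 ≥ 1, so the series converges in ℤ_7 to 1/(1 − a) = 1/(1 − 105) = -1/104. Expand this rational in ℤ_7: compute digits iteratively via d_i = x_i mod 7, x_{i+1} = (x_i − d_i)/7. The first 4 digits are (1, 1, 3, 5).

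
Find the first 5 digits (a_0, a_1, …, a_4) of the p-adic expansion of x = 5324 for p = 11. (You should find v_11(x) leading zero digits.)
(a_0, …, a_4) = (0, 0, 0, 4, 0)

v_11(5324) = 3, so a_0 = ... = a_2 = 0. Factor out: x = 11^3 · u with u = 4 a unit in ℤ_11. Expand u iteratively via a_{v+i} = u_i mod 11, u_{i+1} = (u_i − a_{v+i})/11:
  u_0 = 4;  a_3 = 4;  u_1 = (u_0 − 4)/11 = 0
  u_1 = 0;  a_4 = 0;  u_2 = (u_1 − 0)/11 = 0
Digits: (0, 0, 0, 4, 0).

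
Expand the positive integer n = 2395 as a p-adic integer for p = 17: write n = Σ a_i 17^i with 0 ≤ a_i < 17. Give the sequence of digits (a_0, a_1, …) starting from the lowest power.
(a_0, a_1, …) = (15, 4, 8)

Repeated division by 17 gives the digits low-to-high: 2395 = 15 + 4·17^1 + 8·17^2. Digit sequence: (15, 4, 8).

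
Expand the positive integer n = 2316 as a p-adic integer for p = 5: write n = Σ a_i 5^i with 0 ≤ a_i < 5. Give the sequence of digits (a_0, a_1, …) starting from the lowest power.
(a_0, a_1, …) = (1, 3, 2, 3, 3)

Repeated division by 5 gives the digits low-to-high: 2316 = 1 + 3·5^1 + 2·5^2 + 3·5^3 + 3·5^4. Digit sequence: (1, 3, 2, 3, 3).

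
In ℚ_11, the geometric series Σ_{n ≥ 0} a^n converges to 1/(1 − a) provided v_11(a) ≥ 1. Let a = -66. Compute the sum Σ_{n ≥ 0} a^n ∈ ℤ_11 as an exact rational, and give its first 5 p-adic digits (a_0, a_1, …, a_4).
Σ a^n = 1/(1 − a) = 1/67;  first 5 digits = (1, 5, 2, 7, 0)

v_11(a) = 1 ≥ 1, so the series converges in ℤ_11 to 1/(1 − a) = 1/(1 − (-66)) = 1/67. Expand this rational in ℤ_11: compute digits iteratively via d_i = x_i mod 11, x_{i+1} = (x_i − d_i)/11. The first 5 digits are (1, 5, 2, 7, 0).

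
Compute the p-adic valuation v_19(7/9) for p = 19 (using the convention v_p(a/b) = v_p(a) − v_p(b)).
v_19(7/9) = 0

Factor powers of 19 from the numerator and denominator of the reduced fraction: 7 = 19^0 · 7 and 9 = 19^0 · 9. Apply v_p(a/b) = v_p(a) − v_p(b): v_19(7/9) = 0 − 0 = 0.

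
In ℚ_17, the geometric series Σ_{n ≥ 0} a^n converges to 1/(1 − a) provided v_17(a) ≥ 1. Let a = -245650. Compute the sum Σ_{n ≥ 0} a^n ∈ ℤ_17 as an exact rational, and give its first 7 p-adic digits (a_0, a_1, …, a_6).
Σ a^n = 1/(1 − a) = 1/245651;  first 7 digits = (1, 0, 0, 1, 14, 16, 0)

v_17(a) = 3 ≥ 1, so the series converges in ℤ_17 to 1/(1 − a) = 1/(1 − (-245650)) = 1/245651. Expand this rational in ℤ_17: compute digits iteratively via d_i = x_i mod 17, x_{i+1} = (x_i − d_i)/17. The first 7 digits are (1, 0, 0, 1, 14, 16, 0).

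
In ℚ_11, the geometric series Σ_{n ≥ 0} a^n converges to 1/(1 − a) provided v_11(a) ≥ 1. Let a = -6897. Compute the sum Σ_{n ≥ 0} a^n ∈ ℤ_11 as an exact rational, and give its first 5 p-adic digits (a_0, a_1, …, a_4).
Σ a^n = 1/(1 − a) = 1/6898;  first 5 digits = (1, 0, 9, 5, 3)

v_11(a) = 2 ≥ 1, so the series converges in ℤ_11 to 1/(1 − a) = 1/(1 − (-6897)) = 1/6898. Expand this rational in ℤ_11: compute digits iteratively via d_i = x_i mod 11, x_{i+1} = (x_i − d_i)/11. The first 5 digits are (1, 0, 9, 5, 3).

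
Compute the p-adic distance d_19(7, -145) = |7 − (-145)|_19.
d_19(7, -145) = 1/19

Step 1 — x − y = 7 − (-145) = 152. Step 2 — v_19(152) = 1 (factor: 152 = (19^1 · 8); the sign does not affect v_p). Step 3 — |x − y|_19 = 19^{-1} = 1/19.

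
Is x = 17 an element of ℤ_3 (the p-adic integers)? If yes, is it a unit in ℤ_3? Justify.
x ∈ ℤ_3^× (unit); v_3(x) = 0

ℤ_3 = {x ∈ ℚ_3 : v_3(x) ≥ 0} and ℤ_3^× = {x ∈ ℤ_3 : v_3(x) = 0}. Here v_3(17) = v_3(num) − v_3(den) = 0; compare against these criteria.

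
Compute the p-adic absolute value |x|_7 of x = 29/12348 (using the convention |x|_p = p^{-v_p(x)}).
|29/12348|_7 = 343

Step 1 — compute v_7(x) by factoring powers of 7 out of the numerator and denominator: v_7(29/12348) = -3. Step 2 — apply |x|_p = p^{-v_p(x)} = 7^{3} = 343.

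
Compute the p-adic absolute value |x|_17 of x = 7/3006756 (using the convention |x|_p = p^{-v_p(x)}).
|7/3006756|_17 = 83521

Step 1 — compute v_17(x) by factoring powers of 17 out of the numerator and denominator: v_17(7/3006756) = -4. Step 2 — apply |x|_p = p^{-v_p(x)} = 17^{4} = 83521.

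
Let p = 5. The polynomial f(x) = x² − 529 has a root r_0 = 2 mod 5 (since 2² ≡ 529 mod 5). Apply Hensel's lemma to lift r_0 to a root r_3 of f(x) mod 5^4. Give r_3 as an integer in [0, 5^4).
r_3 = 602 (mod 625)

Hensel's recurrence: r_{i+1} = r_i − f(r_i)·(f′(r_i))^{-1} mod 5^{i+2}, with f′(x) = 2x. Iterate:
  r_0 = 2 (mod 5)
  r_1 = 2 (mod 25)
  r_2 = 102 (mod 125)
  r_3 = 602 (mod 625)
Final: r_3 = 602, and one checks f(r_3) ≡ 0 mod 5^4.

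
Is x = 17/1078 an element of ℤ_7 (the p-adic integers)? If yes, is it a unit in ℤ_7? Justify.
x ∉ ℤ_7 (v_7(x) = -2 < 0)

ℤ_7 = {x ∈ ℚ_7 : v_7(x) ≥ 0} and ℤ_7^× = {x ∈ ℤ_7 : v_7(x) = 0}. Here v_7(17/1078) = v_7(num) − v_7(den) = -2; compare against these criteria.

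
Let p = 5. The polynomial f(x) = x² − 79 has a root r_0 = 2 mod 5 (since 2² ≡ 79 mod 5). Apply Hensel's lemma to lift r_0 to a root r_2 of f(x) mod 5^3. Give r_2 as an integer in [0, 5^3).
r_2 = 52 (mod 125)

Hensel's recurrence: r_{i+1} = r_i − f(r_i)·(f′(r_i))^{-1} mod 5^{i+2}, with f′(x) = 2x. Iterate:
  r_0 = 2 (mod 5)
  r_1 = 2 (mod 25)
  r_2 = 52 (mod 125)
Final: r_2 = 52, and one checks f(r_2) ≡ 0 mod 5^3.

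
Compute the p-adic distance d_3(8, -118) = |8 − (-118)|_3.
d_3(8, -118) = 1/9

Step 1 — x − y = 8 − (-118) = 126. Step 2 — v_3(126) = 2 (factor: 126 = (3^2 · 14); the sign does not affect v_p). Step 3 — |x − y|_3 = 3^{-2} = 1/9.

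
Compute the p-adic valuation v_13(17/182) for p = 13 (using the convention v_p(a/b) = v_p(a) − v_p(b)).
v_13(17/182) = -1

Factor powers of 13 from the numerator and denominator of the reduced fraction: 17 = 13^0 · 17 and 182 = 13^1 · 14. Apply v_p(a/b) = v_p(a) − v_p(b): v_13(17/182) = 0 − 1 = -1.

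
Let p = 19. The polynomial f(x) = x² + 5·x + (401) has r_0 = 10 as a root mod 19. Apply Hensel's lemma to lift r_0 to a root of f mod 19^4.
r_3 = 45705 (mod 130321)

Hensel: r_{i+1} = r_i − f(r_i)·(f′(r_i))^{-1} mod 19^{i+2}, f′(x) = 2x + 5. Iterate:
  r_0 = 10 (mod 19)
  r_1 = 219 (mod 361)
  r_2 = 4551 (mod 6859)
  r_3 = 45705 (mod 130321)
Final: r = 45705 satisfies f(r) ≡ 0 mod 19^4.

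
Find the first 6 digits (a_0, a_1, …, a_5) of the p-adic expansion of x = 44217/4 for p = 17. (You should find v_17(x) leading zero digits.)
(a_0, …, a_5) = (0, 0, 0, 15, 12, 12)

v_17(44217/4) = 3, so a_0 = ... = a_2 = 0. Factor out: x = 17^3 · u with u = 9/4 a unit in ℤ_17. Expand u iteratively via a_{v+i} = u_i mod 17, u_{i+1} = (u_i − a_{v+i})/17:
  u_0 = 9/4;  a_3 = 15;  u_1 = (u_0 − 15)/17 = -3/4
  u_1 = -3/4;  a_4 = 12;  u_2 = (u_1 − 12)/17 = -3/4
  u_2 = -3/4;  a_5 = 12;  u_3 = (u_2 − 12)/17 = -3/4
Digits: (0, 0, 0, 15, 12, 12).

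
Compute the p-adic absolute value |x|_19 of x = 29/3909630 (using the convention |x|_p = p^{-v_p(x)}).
|29/3909630|_19 = 130321

Step 1 — compute v_19(x) by factoring powers of 19 out of the numerator and denominator: v_19(29/3909630) = -4. Step 2 — apply |x|_p = p^{-v_p(x)} = 19^{4} = 130321.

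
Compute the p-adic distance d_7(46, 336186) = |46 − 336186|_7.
d_7(46, 336186) = 1/16807

Step 1 — x − y = 46 − 336186 = -336140. Step 2 — v_7(-336140) = 5 (factor: -336140 = −(7^5 · 20); the sign does not affect v_p). Step 3 — |x − y|_7 = 7^{-5} = 1/16807.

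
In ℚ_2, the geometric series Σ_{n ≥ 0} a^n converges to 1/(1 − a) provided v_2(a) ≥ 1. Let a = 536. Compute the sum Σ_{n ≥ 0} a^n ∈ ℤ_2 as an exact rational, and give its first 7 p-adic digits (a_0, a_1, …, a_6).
Σ a^n = 1/(1 − a) = -1/535;  first 7 digits = (1, 0, 0, 1, 1, 0, 1)

v_2(a) = 3 ≥ 1, so the series converges in ℤ_2 to 1/(1 − a) = 1/(1 − 536) = -1/535. Expand this rational in ℤ_2: compute digits iteratively via d_i = x_i mod 2, x_{i+1} = (x_i − d_i)/2. The first 7 digits are (1, 0, 0, 1, 1, 0, 1).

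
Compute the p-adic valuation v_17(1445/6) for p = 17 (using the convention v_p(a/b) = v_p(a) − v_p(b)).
v_17(1445/6) = 2

Factor powers of 17 from the numerator and denominator of the reduced fraction: 1445 = 17^2 · 5 and 6 = 17^0 · 6. Apply v_p(a/b) = v_p(a) − v_p(b): v_17(1445/6) = 2 − 0 = 2.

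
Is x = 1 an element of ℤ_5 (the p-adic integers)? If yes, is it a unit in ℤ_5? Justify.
x ∈ ℤ_5^× (unit); v_5(x) = 0

ℤ_5 = {x ∈ ℚ_5 : v_5(x) ≥ 0} and ℤ_5^× = {x ∈ ℤ_5 : v_5(x) = 0}. Here v_5(1) = v_5(num) − v_5(den) = 0; compare against these criteria.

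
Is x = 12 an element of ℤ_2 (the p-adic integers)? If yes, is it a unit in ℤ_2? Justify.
x ∈ ℤ_2 but not a unit; v_2(x) = 2 > 0

ℤ_2 = {x ∈ ℚ_2 : v_2(x) ≥ 0} and ℤ_2^× = {x ∈ ℤ_2 : v_2(x) = 0}. Here v_2(12) = v_2(num) − v_2(den) = 2; compare against these criteria.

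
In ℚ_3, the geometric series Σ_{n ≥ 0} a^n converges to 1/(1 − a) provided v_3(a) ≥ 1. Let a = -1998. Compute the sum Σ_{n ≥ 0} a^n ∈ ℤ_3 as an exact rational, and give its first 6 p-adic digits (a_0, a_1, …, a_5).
Σ a^n = 1/(1 − a) = 1/1999;  first 6 digits = (1, 0, 0, 1, 2, 0)

v_3(a) = 3 ≥ 1, so the series converges in ℤ_3 to 1/(1 − a) = 1/(1 − (-1998)) = 1/1999. Expand this rational in ℤ_3: compute digits iteratively via d_i = x_i mod 3, x_{i+1} = (x_i − d_i)/3. The first 6 digits are (1, 0, 0, 1, 2, 0).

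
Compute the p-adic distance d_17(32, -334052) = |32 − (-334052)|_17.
d_17(32, -334052) = 1/83521

Step 1 — x − y = 32 − (-334052) = 334084. Step 2 — v_17(334084) = 4 (factor: 334084 = (17^4 · 4); the sign does not affect v_p). Step 3 — |x − y|_17 = 17^{-4} = 1/83521.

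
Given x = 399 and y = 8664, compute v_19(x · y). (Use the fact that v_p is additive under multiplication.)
v_19(3456936) = 3

v_p(x) = 1 (factor: 399 = 19^1 · 21); v_p(y) = 2 (factor: 8664 = 19^2 · 24). Additivity: v_p(xy) = v_p(x) + v_p(y) = 1 + 2 = 3. (Direct check: xy = 3456936 = 19^3 · (504).)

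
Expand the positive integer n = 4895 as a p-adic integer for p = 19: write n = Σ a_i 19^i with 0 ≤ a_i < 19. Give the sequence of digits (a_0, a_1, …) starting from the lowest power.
(a_0, a_1, …) = (12, 10, 13)

Repeated division by 19 gives the digits low-to-high: 4895 = 12 + 10·19^1 + 13·19^2. Digit sequence: (12, 10, 13).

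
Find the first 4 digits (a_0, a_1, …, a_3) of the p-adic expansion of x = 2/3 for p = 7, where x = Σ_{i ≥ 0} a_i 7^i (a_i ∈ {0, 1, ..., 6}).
(a_0, …, a_3) = (3, 2, 2, 2)

v_7(2/3) = 0 (numerator and denominator both coprime to 7), so x ∈ ℤ_7^×. Compute digits iteratively via a_i = x_i mod 7, x_{i+1} = (x_i − a_i)/7, with x_0 = x:
  x_0 = 2/3;  a_0 = 3;  x_1 = (x_0 − 3)/7 = -1/3
  x_1 = -1/3;  a_1 = 2;  x_2 = (x_1 − 2)/7 = -1/3
  x_2 = -1/3;  a_2 = 2;  x_3 = (x_2 − 2)/7 = -1/3
  x_3 = -1/3;  a_3 = 2;  x_4 = (x_3 − 2)/7 = -1/3
Digits: (3, 2, 2, 2).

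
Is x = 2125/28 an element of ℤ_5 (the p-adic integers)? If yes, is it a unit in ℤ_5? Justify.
x ∈ ℤ_5 but not a unit; v_5(x) = 3 > 0

ℤ_5 = {x ∈ ℚ_5 : v_5(x) ≥ 0} and ℤ_5^× = {x ∈ ℤ_5 : v_5(x) = 0}. Here v_5(2125/28) = v_5(num) − v_5(den) = 3; compare against these criteria.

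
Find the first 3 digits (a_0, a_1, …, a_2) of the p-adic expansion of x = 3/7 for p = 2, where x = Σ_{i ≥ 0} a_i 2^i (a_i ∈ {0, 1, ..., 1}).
(a_0, …, a_2) = (1, 0, 1)

v_2(3/7) = 0 (numerator and denominator both coprime to 2), so x ∈ ℤ_2^×. Compute digits iteratively via a_i = x_i mod 2, x_{i+1} = (x_i − a_i)/2, with x_0 = x:
  x_0 = 3/7;  a_0 = 1;  x_1 = (x_0 − 1)/2 = -2/7
  x_1 = -2/7;  a_1 = 0;  x_2 = (x_1 − 0)/2 = -1/7
  x_2 = -1/7;  a_2 = 1;  x_3 = (x_2 − 1)/2 = -4/7
Digits: (1, 0, 1).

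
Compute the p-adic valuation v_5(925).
v_5(925) = 2

v_5(n) is the largest exponent k such that 5^k divides n. Factor out: 925 = 5^2 · 37. (Sign doesn't affect v_p.) So v_5(925) = 2.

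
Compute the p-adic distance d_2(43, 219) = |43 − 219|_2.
d_2(43, 219) = 1/16

Step 1 — x − y = 43 − 219 = -176. Step 2 — v_2(-176) = 4 (factor: -176 = −(2^4 · 11); the sign does not affect v_p). Step 3 — |x − y|_2 = 2^{-4} = 1/16.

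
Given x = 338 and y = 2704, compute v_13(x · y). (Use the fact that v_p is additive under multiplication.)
v_13(913952) = 4

v_p(x) = 2 (factor: 338 = 13^2 · 2); v_p(y) = 2 (factor: 2704 = 13^2 · 16). Additivity: v_p(xy) = v_p(x) + v_p(y) = 2 + 2 = 4. (Direct check: xy = 913952 = 13^4 · (32).)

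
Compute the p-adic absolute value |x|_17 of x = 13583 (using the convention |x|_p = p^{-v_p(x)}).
|13583|_17 = 1/289

Step 1 — compute v_17(x) by factoring powers of 17 out of the numerator and denominator: v_17(13583) = 2. Step 2 — apply |x|_p = p^{-v_p(x)} = 17^{-2} = 1/289.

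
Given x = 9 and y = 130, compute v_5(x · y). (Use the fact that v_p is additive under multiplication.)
v_5(1170) = 1

v_p(x) = 0 (factor: 9 = 5^0 · 9); v_p(y) = 1 (factor: 130 = 5^1 · 26). Additivity: v_p(xy) = v_p(x) + v_p(y) = 0 + 1 = 1. (Direct check: xy = 1170 = 5^1 · (234).)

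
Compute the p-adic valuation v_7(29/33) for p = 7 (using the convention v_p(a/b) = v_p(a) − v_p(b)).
v_7(29/33) = 0

Factor powers of 7 from the numerator and denominator of the reduced fraction: 29 = 7^0 · 29 and 33 = 7^0 · 33. Apply v_p(a/b) = v_p(a) − v_p(b): v_7(29/33) = 0 − 0 = 0.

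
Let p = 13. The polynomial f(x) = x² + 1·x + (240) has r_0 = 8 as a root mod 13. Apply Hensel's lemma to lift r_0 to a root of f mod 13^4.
r_3 = 28322 (mod 28561)

Hensel: r_{i+1} = r_i − f(r_i)·(f′(r_i))^{-1} mod 13^{i+2}, f′(x) = 2x + 1. Iterate:
  r_0 = 8 (mod 13)
  r_1 = 99 (mod 169)
  r_2 = 1958 (mod 2197)
  r_3 = 28322 (mod 28561)
Final: r = 28322 satisfies f(r) ≡ 0 mod 13^4.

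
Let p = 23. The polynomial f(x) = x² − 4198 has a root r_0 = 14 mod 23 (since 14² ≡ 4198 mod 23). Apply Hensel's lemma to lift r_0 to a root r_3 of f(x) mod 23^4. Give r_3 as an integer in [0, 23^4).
r_3 = 166074 (mod 279841)

Hensel's recurrence: r_{i+1} = r_i − f(r_i)·(f′(r_i))^{-1} mod 23^{i+2}, with f′(x) = 2x. Iterate:
  r_0 = 14 (mod 23)
  r_1 = 497 (mod 529)
  r_2 = 7903 (mod 12167)
  r_3 = 166074 (mod 279841)
Final: r_3 = 166074, and one checks f(r_3) ≡ 0 mod 23^4.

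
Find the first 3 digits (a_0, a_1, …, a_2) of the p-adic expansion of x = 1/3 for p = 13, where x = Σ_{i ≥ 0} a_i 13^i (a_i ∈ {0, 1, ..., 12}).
(a_0, …, a_2) = (9, 8, 8)

v_13(1/3) = 0 (numerator and denominator both coprime to 13), so x ∈ ℤ_13^×. Compute digits iteratively via a_i = x_i mod 13, x_{i+1} = (x_i − a_i)/13, with x_0 = x:
  x_0 = 1/3;  a_0 = 9;  x_1 = (x_0 − 9)/13 = -2/3
  x_1 = -2/3;  a_1 = 8;  x_2 = (x_1 − 8)/13 = -2/3
  x_2 = -2/3;  a_2 = 8;  x_3 = (x_2 − 8)/13 = -2/3
Digits: (9, 8, 8).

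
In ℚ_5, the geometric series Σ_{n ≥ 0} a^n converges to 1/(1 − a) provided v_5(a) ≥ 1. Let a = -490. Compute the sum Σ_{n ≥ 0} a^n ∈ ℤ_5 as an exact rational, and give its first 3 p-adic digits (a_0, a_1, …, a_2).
Σ a^n = 1/(1 − a) = 1/491;  first 3 digits = (1, 2, 4)

v_5(a) = 1 ≥ 1, so the series converges in ℤ_5 to 1/(1 − a) = 1/(1 − (-490)) = 1/491. Expand this rational in ℤ_5: compute digits iteratively via d_i = x_i mod 5, x_{i+1} = (x_i − d_i)/5. The first 3 digits are (1, 2, 4).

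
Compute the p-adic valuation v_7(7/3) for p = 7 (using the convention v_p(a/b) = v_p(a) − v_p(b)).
v_7(7/3) = 1

Factor powers of 7 from the numerator and denominator of the reduced fraction: 7 = 7^1 · 1 and 3 = 7^0 · 3. Apply v_p(a/b) = v_p(a) − v_p(b): v_7(7/3) = 1 − 0 = 1.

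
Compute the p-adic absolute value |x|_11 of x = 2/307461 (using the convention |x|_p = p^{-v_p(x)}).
|2/307461|_11 = 14641

Step 1 — compute v_11(x) by factoring powers of 11 out of the numerator and denominator: v_11(2/307461) = -4. Step 2 — apply |x|_p = p^{-v_p(x)} = 11^{4} = 14641.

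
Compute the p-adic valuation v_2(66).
v_2(66) = 1

v_2(n) is the largest exponent k such that 2^k divides n. Factor out: 66 = 2^1 · 33. (Sign doesn't affect v_p.) So v_2(66) = 1.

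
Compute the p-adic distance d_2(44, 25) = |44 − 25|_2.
d_2(44, 25) = 1

Step 1 — x − y = 44 − 25 = 19. Step 2 — v_2(19) = 0 (factor: 19 = (2^0 · 19); the sign does not affect v_p). Step 3 — |x − y|_2 = 2^{0} = 1.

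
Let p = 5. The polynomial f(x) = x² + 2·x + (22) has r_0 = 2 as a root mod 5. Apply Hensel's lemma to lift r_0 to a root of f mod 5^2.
r_1 = 22 (mod 25)

Hensel: r_{i+1} = r_i − f(r_i)·(f′(r_i))^{-1} mod 5^{i+2}, f′(x) = 2x + 2. Iterate:
  r_0 = 2 (mod 5)
  r_1 = 22 (mod 25)
Final: r = 22 satisfies f(r) ≡ 0 mod 5^2.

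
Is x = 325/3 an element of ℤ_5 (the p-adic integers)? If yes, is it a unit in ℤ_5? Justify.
x ∈ ℤ_5 but not a unit; v_5(x) = 2 > 0

ℤ_5 = {x ∈ ℚ_5 : v_5(x) ≥ 0} and ℤ_5^× = {x ∈ ℤ_5 : v_5(x) = 0}. Here v_5(325/3) = v_5(num) − v_5(den) = 2; compare against these criteria.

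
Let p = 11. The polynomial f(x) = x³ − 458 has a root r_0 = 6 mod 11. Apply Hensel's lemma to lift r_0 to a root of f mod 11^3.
r_2 = 1216 (mod 1331)

Hensel: r_{i+1} = r_i − f(r_i)/f′(r_i) mod 11^{i+2}, where f′(x) = 3x². Iterate:
  r_0 = 6 (mod 11)
  r_1 = 6 (mod 121)
  r_2 = 1216 (mod 1331)
Final: r = 1216 with f(r) ≡ 0 mod 11^3.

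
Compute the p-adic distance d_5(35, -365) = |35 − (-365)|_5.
d_5(35, -365) = 1/25

Step 1 — x − y = 35 − (-365) = 400. Step 2 — v_5(400) = 2 (factor: 400 = (5^2 · 16); the sign does not affect v_p). Step 3 — |x − y|_5 = 5^{-2} = 1/25.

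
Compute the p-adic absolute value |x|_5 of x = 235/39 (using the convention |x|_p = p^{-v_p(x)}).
|235/39|_5 = 1/5

Step 1 — compute v_5(x) by factoring powers of 5 out of the numerator and denominator: v_5(235/39) = 1. Step 2 — apply |x|_p = p^{-v_p(x)} = 5^{-1} = 1/5.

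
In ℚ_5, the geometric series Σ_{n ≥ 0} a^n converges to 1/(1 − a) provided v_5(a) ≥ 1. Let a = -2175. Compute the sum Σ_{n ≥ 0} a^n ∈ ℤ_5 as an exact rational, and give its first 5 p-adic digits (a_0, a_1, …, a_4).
Σ a^n = 1/(1 − a) = 1/2176;  first 5 digits = (1, 0, 3, 2, 0)

v_5(a) = 2 ≥ 1, so the series converges in ℤ_5 to 1/(1 − a) = 1/(1 − (-2175)) = 1/2176. Expand this rational in ℤ_5: compute digits iteratively via d_i = x_i mod 5, x_{i+1} = (x_i − d_i)/5. The first 5 digits are (1, 0, 3, 2, 0).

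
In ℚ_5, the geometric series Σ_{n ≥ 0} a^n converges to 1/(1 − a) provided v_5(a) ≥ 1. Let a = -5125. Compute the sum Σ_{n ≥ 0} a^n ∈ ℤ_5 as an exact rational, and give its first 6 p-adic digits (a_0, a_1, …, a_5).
Σ a^n = 1/(1 − a) = 1/5126;  first 6 digits = (1, 0, 0, 4, 1, 3)

v_5(a) = 3 ≥ 1, so the series converges in ℤ_5 to 1/(1 − a) = 1/(1 − (-5125)) = 1/5126. Expand this rational in ℤ_5: compute digits iteratively via d_i = x_i mod 5, x_{i+1} = (x_i − d_i)/5. The first 6 digits are (1, 0, 0, 4, 1, 3).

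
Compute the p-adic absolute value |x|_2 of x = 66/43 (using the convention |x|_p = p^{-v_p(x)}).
|66/43|_2 = 1/2

Step 1 — compute v_2(x) by factoring powers of 2 out of the numerator and denominator: v_2(66/43) = 1. Step 2 — apply |x|_p = p^{-v_p(x)} = 2^{-1} = 1/2.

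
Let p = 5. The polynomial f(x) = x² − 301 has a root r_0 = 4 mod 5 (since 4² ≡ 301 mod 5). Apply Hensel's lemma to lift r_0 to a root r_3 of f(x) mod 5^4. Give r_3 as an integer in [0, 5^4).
r_3 = 474 (mod 625)

Hensel's recurrence: r_{i+1} = r_i − f(r_i)·(f′(r_i))^{-1} mod 5^{i+2}, with f′(x) = 2x. Iterate:
  r_0 = 4 (mod 5)
  r_1 = 24 (mod 25)
  r_2 = 99 (mod 125)
  r_3 = 474 (mod 625)
Final: r_3 = 474, and one checks f(r_3) ≡ 0 mod 5^4.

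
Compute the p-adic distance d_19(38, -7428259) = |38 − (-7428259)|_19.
d_19(38, -7428259) = 1/2476099

Step 1 — x − y = 38 − (-7428259) = 7428297. Step 2 — v_19(7428297) = 5 (factor: 7428297 = (19^5 · 3); the sign does not affect v_p). Step 3 — |x − y|_19 = 19^{-5} = 1/2476099.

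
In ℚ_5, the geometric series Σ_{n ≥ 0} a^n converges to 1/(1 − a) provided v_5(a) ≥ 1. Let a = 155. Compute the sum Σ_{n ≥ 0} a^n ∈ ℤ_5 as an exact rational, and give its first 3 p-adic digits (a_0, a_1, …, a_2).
Σ a^n = 1/(1 − a) = -1/154;  first 3 digits = (1, 1, 2)

v_5(a) = 1 ≥ 1, so the series converges in ℤ_5 to 1/(1 − a) = 1/(1 − 155) = -1/154. Expand this rational in ℤ_5: compute digits iteratively via d_i = x_i mod 5, x_{i+1} = (x_i − d_i)/5. The first 3 digits are (1, 1, 2).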